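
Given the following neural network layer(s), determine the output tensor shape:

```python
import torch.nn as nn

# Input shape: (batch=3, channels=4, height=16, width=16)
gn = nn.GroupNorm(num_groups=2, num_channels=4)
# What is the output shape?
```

Input: (3, 4, 16, 16) -> Output: (3, 4, 16, 16)

Answer: (3, 4, 16, 16)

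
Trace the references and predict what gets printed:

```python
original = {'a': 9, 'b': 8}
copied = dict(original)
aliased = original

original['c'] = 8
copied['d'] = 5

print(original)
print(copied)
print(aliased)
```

Key concept: dict() creates copy, assignment creates alias.
Step by step:
`original = {'a': 9, 'b': 8}` → original = {'a': 9, 'b': 8}
`copied = dict(original)` → copied = {'a': 9, 'b': 8}
`aliased = original` → aliased = {'a': 9, 'b': 8} (same object as original)
`original['c'] = 8` → original = {'a': 9, 'b': 8, 'c': 8} (same object as aliased); aliased = {'a': 9, 'b': 8, 'c': 8} (same object as original)
`copied['d'] = 5` → copied = {'a': 9, 'b': 8, 'd': 5}
`print(original)` → prints {'a': 9, 'b': 8, 'c': 8}
`print(copied)` → prints {'a': 9, 'b': 8, 'd': 5}
`print(aliased)` → prints {'a': 9, 'b': 8, 'c': 8}

Answer:
{'a': 9, 'b': 8, 'c': 8}
{'a': 9, 'b': 8, 'd': 5}
{'a': 9, 'b': 8, 'c': 8}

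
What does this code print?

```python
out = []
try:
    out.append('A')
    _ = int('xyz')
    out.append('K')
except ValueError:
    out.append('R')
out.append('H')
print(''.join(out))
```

Execution trace: 'A' (try body) → 'R' (except ValueError) → 'H' (after the try/except). Output: ARH

Answer: ARH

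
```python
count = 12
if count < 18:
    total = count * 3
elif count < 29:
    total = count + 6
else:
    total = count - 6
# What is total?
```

Trace:
`count = 12` → count = 12
`if count < 18: ...` → count < 18 is True → total = 36
So total = 36

Answer: 36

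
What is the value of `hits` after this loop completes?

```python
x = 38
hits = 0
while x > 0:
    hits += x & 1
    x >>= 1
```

Count set bits in 38 (binary: 0b100110)
`hits` takes the values: 0 → 1 → 2 → 3

Answer: 3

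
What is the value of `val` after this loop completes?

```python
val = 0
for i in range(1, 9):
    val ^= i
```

XOR of 1 to 8
`val` takes the values: 0 → 1 → 3 → 0 → 4 → 1 → 7 → 0 → 8

Answer: 8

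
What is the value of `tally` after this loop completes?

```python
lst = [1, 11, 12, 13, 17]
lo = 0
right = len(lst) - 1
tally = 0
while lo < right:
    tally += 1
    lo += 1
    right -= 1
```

Iterations until pointers meet (list length 5)
`tally` takes the values: 0 → 1 → 2

Answer: 2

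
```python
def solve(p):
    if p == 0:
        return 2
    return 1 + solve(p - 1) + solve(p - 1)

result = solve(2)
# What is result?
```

solve(p) = 1 + 2·solve(p-1), solve(0)=2. Closed form: (2+1)·2^2 - 1 = 11.

Answer: 11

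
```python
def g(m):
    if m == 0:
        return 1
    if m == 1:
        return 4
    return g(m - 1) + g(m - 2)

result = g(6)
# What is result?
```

Build up from base cases: g(0)=1, g(1)=4, g(2)=5, g(3)=9, g(4)=14, g(5)=23, g(6)=37

Answer: 37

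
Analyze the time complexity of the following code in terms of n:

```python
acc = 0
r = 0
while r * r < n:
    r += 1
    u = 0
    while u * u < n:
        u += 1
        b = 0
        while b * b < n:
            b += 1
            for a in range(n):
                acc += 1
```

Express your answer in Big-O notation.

Each loop level contributes: √n × √n × √n × n. Multiplying the contributions gives O(n^2√n).

Answer: O(n^2√n)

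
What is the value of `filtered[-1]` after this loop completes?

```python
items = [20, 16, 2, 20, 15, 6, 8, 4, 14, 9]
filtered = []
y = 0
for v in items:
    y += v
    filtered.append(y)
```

Cumulative sum ends at 114
`filtered` takes the values: [] → [20] → [20, 36] → [20, 36, 38] → [20, 36, 38, 58] → [20, 36, 38, 58, 73] → [20, 36, 38, 58, 73, 79] → [20, 36, 38, 58, 73, 79, 87] → [20, 36, 38, 58, 73, 79, 87, 91] → [20, 36, 38, 58, 73, 79, 87, 91, 105] → [20, 36, 38, 58, 73, 79, 87, 91, 105, 114]
So `filtered[-1]` = 114

Answer: 114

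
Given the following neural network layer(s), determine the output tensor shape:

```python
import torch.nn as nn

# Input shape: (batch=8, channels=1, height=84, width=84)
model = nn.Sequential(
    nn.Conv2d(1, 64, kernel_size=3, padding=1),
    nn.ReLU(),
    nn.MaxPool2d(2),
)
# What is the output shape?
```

Input: (8, 1, 84, 84) -> after Conv2d: (8, 64, 84, 84) -> after ReLU: (8, 64, 84, 84) -> Output: (8, 64, 42, 42)

Answer: (8, 64, 42, 42)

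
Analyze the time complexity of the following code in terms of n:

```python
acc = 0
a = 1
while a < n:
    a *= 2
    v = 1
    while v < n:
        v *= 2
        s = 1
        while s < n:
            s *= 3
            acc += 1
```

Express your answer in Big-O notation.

Each loop level contributes: log n × log n × log n. Multiplying the contributions gives O(log^3 n).

Answer: O(log^3 n)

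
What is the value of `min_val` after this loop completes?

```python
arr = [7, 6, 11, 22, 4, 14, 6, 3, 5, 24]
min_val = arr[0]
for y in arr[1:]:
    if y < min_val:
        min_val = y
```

Minimum of [7, 6, 11, 22, 4, 14, 6, 3, 5, 24]
`min_val` takes the values: 7 → 6 → 4 → 3

Answer: 3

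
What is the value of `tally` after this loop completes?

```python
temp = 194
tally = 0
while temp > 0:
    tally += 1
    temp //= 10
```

Count digits by repeated division by 10
`tally` takes the values: 0 → 1 → 2 → 3

Answer: 3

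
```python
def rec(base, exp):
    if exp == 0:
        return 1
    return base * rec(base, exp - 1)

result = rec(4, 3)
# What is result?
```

rec(4, 3) = 4 * 4 * 4 = 64

Answer: 64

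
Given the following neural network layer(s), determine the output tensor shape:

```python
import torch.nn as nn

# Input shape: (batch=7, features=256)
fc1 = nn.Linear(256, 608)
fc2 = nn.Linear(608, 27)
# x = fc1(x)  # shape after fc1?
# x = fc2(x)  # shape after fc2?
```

Input: (7, 256) -> after fc1: (7, 608) -> Output: (7, 27)

Answer: (7, 27)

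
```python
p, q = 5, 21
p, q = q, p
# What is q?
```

Trace:
`p, q = 5, 21` → p = 5; q = 21
`p, q = q, p` → p = 21; q = 5
So q = 5

Answer: 5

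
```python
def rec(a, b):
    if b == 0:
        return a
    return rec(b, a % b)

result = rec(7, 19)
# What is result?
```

rec(7, 19) -> rec(19, 7) -> rec(7, 5) -> rec(5, 2) -> rec(2, 1) -> rec(1, 0) -> 1

Answer: 1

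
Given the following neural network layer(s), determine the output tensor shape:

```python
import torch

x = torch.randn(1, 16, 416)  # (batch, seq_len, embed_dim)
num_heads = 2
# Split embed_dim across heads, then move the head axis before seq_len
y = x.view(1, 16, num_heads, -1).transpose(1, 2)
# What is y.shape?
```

Input: (1, 16, 416) -> head_dim = 416 // 2 = 208; after view: (1, 16, 2, 208) -> after transpose(1, 2): (1, 2, 16, 208) -> Output: (1, 2, 16, 208)

Answer: (1, 2, 16, 208)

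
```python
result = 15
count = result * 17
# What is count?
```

Trace:
`result = 15` → result = 15
`count = result * 17` → count = 255
So count = 255

Answer: 255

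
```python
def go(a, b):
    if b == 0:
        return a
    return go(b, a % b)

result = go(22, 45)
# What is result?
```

go(22, 45) -> go(45, 22) -> go(22, 1) -> go(1, 0) -> 1

Answer: 1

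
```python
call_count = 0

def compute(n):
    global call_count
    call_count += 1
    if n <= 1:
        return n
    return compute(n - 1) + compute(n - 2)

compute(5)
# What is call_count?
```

Calls(n) = 1 + Calls(n-1) + Calls(n-2); Calls(0)=Calls(1)=1. For n=5 this gives 15.

Answer: 15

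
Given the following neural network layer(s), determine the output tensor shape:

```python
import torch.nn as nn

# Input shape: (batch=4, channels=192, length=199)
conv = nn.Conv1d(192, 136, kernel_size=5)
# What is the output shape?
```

Input: (4, 192, 199) -> Output: (4, 136, 195)

Answer: (4, 136, 195)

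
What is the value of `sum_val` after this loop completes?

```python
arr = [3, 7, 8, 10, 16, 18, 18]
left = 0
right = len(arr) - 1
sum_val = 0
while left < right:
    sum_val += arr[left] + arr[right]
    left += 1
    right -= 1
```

Sum of pairs from ends
`sum_val` takes the values: 0 → 21 → 46 → 70

Answer: 70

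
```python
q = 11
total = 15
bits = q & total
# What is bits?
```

Trace:
`q = 11` → q = 11
`total = 15` → total = 15
`bits = q & total` → bits = 11
So bits = 11

Answer: 11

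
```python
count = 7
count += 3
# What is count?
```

Trace:
`count = 7` → count = 7
`count += 3` → count = 10
So count = 10

Answer: 10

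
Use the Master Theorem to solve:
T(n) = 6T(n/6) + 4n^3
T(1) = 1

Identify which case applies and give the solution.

a=6, b=6, f(n)=4n^3. log_6(6) = 1. Since c=3 > 1 and the regularity condition holds (6(n/6)^3 = (6/6^3)n^3 with 6/6^3 < 1), Case 3 applies: T(n) = Θ(f(n)) = O(n^3).

Answer: O(n^3) - Case 3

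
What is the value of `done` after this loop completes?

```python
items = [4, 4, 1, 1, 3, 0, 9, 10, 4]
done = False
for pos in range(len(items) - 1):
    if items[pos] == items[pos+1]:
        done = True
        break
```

Check consecutive duplicates in [4, 4, 1, 1, 3, 0, 9, 10, 4]
`done` takes the values: False → True

Answer: True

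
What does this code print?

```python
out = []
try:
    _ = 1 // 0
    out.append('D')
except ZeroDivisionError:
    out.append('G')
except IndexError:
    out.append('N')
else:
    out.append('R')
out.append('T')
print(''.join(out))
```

Execution trace: 'G' (except ZeroDivisionError) → 'T' (after the try/except). Output: GT

Answer: GT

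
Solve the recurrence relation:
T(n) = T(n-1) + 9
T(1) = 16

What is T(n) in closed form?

Unrolling: T(n) = T(1) + 9·(n-1) = 16 + 9(n-1) = 9n + 7.

Answer: T(n) = 9n + 7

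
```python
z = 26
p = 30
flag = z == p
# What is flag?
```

Trace:
`z = 26` → z = 26
`p = 30` → p = 30
`flag = z == p` → flag = False
So flag = False

Answer: False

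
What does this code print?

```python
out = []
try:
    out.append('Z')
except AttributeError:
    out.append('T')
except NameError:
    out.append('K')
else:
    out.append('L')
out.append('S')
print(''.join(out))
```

Execution trace: 'Z' (try body, no exception) → 'L' (else) → 'S' (after the try/except). Output: ZLS

Answer: ZLS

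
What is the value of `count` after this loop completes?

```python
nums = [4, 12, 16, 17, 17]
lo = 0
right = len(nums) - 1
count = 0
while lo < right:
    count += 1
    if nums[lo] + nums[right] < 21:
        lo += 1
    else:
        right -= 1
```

Steps to find pair summing to 21
`count` takes the values: 0 → 1 → 2 → 3 → 4

Answer: 4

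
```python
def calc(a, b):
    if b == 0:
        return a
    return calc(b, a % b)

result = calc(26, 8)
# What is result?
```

calc(26, 8) -> calc(8, 2) -> calc(2, 0) -> 2

Answer: 2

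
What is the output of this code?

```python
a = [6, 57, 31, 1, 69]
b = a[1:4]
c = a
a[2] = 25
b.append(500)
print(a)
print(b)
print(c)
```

Key concept: slice vs alias.
Step by step:
`a = [6, 57, 31, 1, 69]` → a = [6, 57, 31, 1, 69]
`b = a[1:4]` → b = [57, 31, 1]
`c = a` → c = [6, 57, 31, 1, 69] (same object as a)
`a[2] = 25` → a = [6, 57, 25, 1, 69] (same object as c); c = [6, 57, 25, 1, 69] (same object as a)
`b.append(500)` → b = [57, 31, 1, 500]
`print(a)` → prints [6, 57, 25, 1, 69]
`print(b)` → prints [57, 31, 1, 500]
`print(c)` → prints [6, 57, 25, 1, 69]

Answer:
[6, 57, 25, 1, 69]
[57, 31, 1, 500]
[6, 57, 25, 1, 69]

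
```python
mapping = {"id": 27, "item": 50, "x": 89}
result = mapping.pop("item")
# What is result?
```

Trace:
`mapping = {"id": 27, "item": 50, "x": 89}` → mapping = {'id': 27, 'item': 50, 'x': 89}
`result = mapping.pop("item")` → mapping = {'id': 27, 'x': 89}; result = 50
So result = 50

Answer: 50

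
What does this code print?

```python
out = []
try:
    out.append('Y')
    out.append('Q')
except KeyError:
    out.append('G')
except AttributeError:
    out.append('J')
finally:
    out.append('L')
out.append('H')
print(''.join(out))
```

Execution trace: 'Y' (try body) → 'Q' (try body, no exception) → 'L' (finally) → 'H' (after the try/except). Output: YQLH

Answer: YQLH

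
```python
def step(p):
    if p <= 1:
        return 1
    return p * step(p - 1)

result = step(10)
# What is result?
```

step(10) = 10 * 9 * 8 * 7 * 6 * 5 * 4 * 3 * 2 * 1 = 3628800

Answer: 3628800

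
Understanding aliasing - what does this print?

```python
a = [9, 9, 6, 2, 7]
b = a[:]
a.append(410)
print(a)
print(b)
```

Key concept: slice [:] creates copy.
Step by step:
`a = [9, 9, 6, 2, 7]` → a = [9, 9, 6, 2, 7]
`b = a[:]` → b = [9, 9, 6, 2, 7]
`a.append(410)` → a = [9, 9, 6, 2, 7, 410]
`print(a)` → prints [9, 9, 6, 2, 7, 410]
`print(b)` → prints [9, 9, 6, 2, 7]

Answer:
[9, 9, 6, 2, 7, 410]
[9, 9, 6, 2, 7]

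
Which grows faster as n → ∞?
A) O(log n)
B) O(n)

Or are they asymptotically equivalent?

O(log n) vs O(n): Higher order terms dominate.

Answer: B) O(n) grows faster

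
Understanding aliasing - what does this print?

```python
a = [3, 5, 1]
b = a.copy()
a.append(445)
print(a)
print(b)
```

Key concept: list.copy() creates independent copy.
Step by step:
`a = [3, 5, 1]` → a = [3, 5, 1]
`b = a.copy()` → b = [3, 5, 1]
`a.append(445)` → a = [3, 5, 1, 445]
`print(a)` → prints [3, 5, 1, 445]
`print(b)` → prints [3, 5, 1]

Answer:
[3, 5, 1, 445]
[3, 5, 1]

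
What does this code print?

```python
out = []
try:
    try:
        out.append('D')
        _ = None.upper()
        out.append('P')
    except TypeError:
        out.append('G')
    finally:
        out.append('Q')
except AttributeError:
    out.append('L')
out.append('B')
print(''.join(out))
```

Execution trace: 'D' (try body) → 'Q' (finally) → 'L' (outer except AttributeError) → 'B' (after the try/except). Output: DQLB

Answer: DQLB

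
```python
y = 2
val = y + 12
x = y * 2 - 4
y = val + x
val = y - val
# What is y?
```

Trace:
`y = 2` → y = 2
`val = y + 12` → val = 14
`x = y * 2 - 4` → x = 0
`y = val + x` → y = 14
`val = y - val` → val = 0
So y = 14

Answer: 14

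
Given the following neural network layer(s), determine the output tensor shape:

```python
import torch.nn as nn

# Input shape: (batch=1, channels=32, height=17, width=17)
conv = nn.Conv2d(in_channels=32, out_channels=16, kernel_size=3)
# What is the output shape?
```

Input: (1, 32, 17, 17) -> Output: (1, 16, 15, 15)

Answer: (1, 16, 15, 15)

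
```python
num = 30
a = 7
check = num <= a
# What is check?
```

Trace:
`num = 30` → num = 30
`a = 7` → a = 7
`check = num <= a` → check = False
So check = False

Answer: False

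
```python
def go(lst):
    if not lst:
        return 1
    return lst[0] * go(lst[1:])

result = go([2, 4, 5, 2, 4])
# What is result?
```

Product over [2, 4, 5, 2, 4] = 2 * 4 * 5 * 2 * 4 = 320

Answer: 320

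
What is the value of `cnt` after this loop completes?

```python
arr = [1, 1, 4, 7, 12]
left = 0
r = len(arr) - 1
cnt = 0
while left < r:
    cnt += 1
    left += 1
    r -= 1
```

Iterations until pointers meet (list length 5)
`cnt` takes the values: 0 → 1 → 2

Answer: 2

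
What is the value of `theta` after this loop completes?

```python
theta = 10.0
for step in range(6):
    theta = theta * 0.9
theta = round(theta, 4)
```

Exponential decay: 10.0 * 0.9^6
`theta` takes the values: 10.0 → 9.0 → 8.1 → 7.29 → 6.561 → 5.9049 → 5.31441 → 5.3144

Answer: 5.3144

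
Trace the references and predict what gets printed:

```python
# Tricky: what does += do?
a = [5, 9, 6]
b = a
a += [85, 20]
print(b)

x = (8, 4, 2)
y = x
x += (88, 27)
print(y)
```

Key concept: += behavior differs for mutable vs immutable.
Step by step:
`a = [5, 9, 6]` → a = [5, 9, 6]
`b = a` → b = [5, 9, 6] (same object as a)
`a += [85, 20]` → a = [5, 9, 6, 85, 20] (same object as b); b = [5, 9, 6, 85, 20] (same object as a)
`print(b)` → prints [5, 9, 6, 85, 20]
`x = (8, 4, 2)` → x = (8, 4, 2)
`y = x` → y = (8, 4, 2)
`x += (88, 27)` → x = (8, 4, 2, 88, 27)
`print(y)` → prints (8, 4, 2)

Answer:
[5, 9, 6, 85, 20]
(8, 4, 2)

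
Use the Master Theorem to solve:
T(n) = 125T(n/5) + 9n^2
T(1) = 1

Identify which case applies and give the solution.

a=125, b=5, f(n)=9n^2. log_5(125) = 3. Since c=2 < 3, Case 1 applies: T(n) = Θ(n^log_b(a)) = O(n^3).

Answer: O(n^3) - Case 1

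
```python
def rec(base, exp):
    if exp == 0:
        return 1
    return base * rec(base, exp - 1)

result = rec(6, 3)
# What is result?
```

rec(6, 3) = 6 * 6 * 6 = 216

Answer: 216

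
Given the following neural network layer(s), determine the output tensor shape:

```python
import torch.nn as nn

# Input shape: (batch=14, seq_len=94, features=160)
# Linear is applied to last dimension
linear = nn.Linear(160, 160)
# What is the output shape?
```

Input: (14, 94, 160) -> Output: (14, 94, 160)

Answer: (14, 94, 160)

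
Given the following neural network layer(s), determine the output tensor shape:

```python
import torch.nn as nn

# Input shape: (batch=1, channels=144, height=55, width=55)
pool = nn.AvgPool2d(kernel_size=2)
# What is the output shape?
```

Input: (1, 144, 55, 55) -> Output: (1, 144, 27, 27)

Answer: (1, 144, 27, 27)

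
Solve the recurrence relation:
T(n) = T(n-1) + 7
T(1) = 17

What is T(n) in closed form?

Unrolling: T(n) = T(1) + 7·(n-1) = 17 + 7(n-1) = 7n + 10.

Answer: T(n) = 7n + 10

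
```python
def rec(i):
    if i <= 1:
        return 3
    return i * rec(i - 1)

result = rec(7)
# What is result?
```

rec(7) = 7 * 6 * 5 * 4 * 3 * 2 * 3 = 15120

Answer: 15120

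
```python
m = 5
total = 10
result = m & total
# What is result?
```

Trace:
`m = 5` → m = 5
`total = 10` → total = 10
`result = m & total` → result = 0
So result = 0

Answer: 0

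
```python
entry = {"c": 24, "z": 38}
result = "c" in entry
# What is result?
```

Trace:
`entry = {"c": 24, "z": 38}` → entry = {'c': 24, 'z': 38}
`result = "c" in entry` → result = True
So result = True

Answer: True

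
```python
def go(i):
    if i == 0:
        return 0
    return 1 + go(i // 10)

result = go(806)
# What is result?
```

Count of digits of 806: 3

Answer: 3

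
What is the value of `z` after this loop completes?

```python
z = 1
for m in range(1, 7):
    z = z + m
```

Start at 1, add 1 through 6
`z` takes the values: 1 → 2 → 4 → 7 → 11 → 16 → 22

Answer: 22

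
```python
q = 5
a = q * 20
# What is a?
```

Trace:
`q = 5` → q = 5
`a = q * 20` → a = 100
So a = 100

Answer: 100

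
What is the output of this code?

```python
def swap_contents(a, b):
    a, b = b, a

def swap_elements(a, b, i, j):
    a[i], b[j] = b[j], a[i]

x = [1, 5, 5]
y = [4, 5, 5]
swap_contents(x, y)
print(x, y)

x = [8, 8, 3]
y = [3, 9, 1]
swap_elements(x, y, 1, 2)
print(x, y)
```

Key concept: parameter rebinding vs mutation.
Step by step:
`x = [1, 5, 5]` → x = [1, 5, 5]
`y = [4, 5, 5]` → y = [4, 5, 5]
`swap_contents(x, y)` → no visible change to tracked variables
`print(x, y)` → prints [1, 5, 5] [4, 5, 5]
`x = [8, 8, 3]` → x = [8, 8, 3]
`y = [3, 9, 1]` → y = [3, 9, 1]
`swap_elements(x, y, 1, 2)` → x = [8, 1, 3]; y = [3, 9, 8]
`print(x, y)` → prints [8, 1, 3] [3, 9, 8]

Answer:
[1, 5, 5] [4, 5, 5]
[8, 1, 3] [3, 9, 8]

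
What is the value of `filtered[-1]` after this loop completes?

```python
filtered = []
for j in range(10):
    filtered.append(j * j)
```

Last element of squares 0 to 9
`filtered` takes the values: [] → [0] → [0, 1] → [0, 1, 4] → [0, 1, 4, 9] → [0, 1, 4, 9, 16] → [0, 1, 4, 9, 16, 25] → [0, 1, 4, 9, 16, 25, 36] → [0, 1, 4, 9, 16, 25, 36, 49] → [0, 1, 4, 9, 16, 25, 36, 49, 64] → [0, 1, 4, 9, 16, 25, 36, 49, 64, 81]
So `filtered[-1]` = 81

Answer: 81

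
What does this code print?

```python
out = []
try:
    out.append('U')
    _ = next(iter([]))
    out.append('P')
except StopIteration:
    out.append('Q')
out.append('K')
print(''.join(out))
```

Execution trace: 'U' (try body) → 'Q' (except StopIteration) → 'K' (after the try/except). Output: UQK

Answer: UQK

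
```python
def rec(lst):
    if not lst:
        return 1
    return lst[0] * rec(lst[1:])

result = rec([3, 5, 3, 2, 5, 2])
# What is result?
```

Product over [3, 5, 3, 2, 5, 2] = 3 * 5 * 3 * 2 * 5 * 2 = 900

Answer: 900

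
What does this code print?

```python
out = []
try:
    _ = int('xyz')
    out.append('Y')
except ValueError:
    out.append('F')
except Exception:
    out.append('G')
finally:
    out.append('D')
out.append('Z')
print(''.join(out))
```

Execution trace: 'F' (except ValueError) → 'D' (finally) → 'Z' (after the try/except). Output: FDZ

Answer: FDZ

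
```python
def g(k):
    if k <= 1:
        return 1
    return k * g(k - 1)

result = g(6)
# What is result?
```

g(6) = 6 * 5 * 4 * 3 * 2 * 1 = 720

Answer: 720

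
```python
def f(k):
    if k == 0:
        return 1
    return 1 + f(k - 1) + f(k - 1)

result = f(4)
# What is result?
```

f(k) = 1 + 2·f(k-1), f(0)=1. Closed form: (1+1)·2^4 - 1 = 31.

Answer: 31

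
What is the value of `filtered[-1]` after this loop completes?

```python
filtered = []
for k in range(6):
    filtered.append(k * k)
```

Last element of squares 0 to 5
`filtered` takes the values: [] → [0] → [0, 1] → [0, 1, 4] → [0, 1, 4, 9] → [0, 1, 4, 9, 16] → [0, 1, 4, 9, 16, 25]
So `filtered[-1]` = 25

Answer: 25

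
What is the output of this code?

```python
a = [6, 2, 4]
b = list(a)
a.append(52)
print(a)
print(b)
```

Key concept: list() constructor creates copy.
Step by step:
`a = [6, 2, 4]` → a = [6, 2, 4]
`b = list(a)` → b = [6, 2, 4]
`a.append(52)` → a = [6, 2, 4, 52]
`print(a)` → prints [6, 2, 4, 52]
`print(b)` → prints [6, 2, 4]

Answer:
[6, 2, 4, 52]
[6, 2, 4]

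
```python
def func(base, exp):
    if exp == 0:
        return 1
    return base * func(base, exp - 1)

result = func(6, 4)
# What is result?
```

func(6, 4) = 6 * 6 * 6 * 6 = 1296

Answer: 1296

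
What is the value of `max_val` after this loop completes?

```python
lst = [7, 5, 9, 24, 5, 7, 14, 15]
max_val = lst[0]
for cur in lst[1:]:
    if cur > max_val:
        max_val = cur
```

Maximum of [7, 5, 9, 24, 5, 7, 14, 15]
`max_val` takes the values: 7 → 9 → 24

Answer: 24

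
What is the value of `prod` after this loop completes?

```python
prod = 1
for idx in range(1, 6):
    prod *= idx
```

5! = 120
`prod` takes the values: 1 → 2 → 6 → 24 → 120

Answer: 120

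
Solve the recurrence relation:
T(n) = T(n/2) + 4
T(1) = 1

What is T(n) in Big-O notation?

Each step divides n by 2 and adds 4. After log_2(n) steps we reach T(1)=1. So T(n) = 4·log_2(n) + 1 = O(log n).

Answer: O(log n)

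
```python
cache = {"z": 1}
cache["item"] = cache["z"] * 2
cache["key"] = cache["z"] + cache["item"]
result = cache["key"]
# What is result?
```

Trace:
`cache = {"z": 1}` → cache = {'z': 1}
`cache["item"] = cache["z"] * 2` → cache = {'z': 1, 'item': 2}
`cache["key"] = cache["z"] + cache["item"]` → cache = {'z': 1, 'item': 2, 'key': 3}
`result = cache["key"]` → result = 3
So result = 3

Answer: 3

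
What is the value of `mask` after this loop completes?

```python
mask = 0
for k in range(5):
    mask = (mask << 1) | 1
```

Build 5 consecutive 1-bits: 0b11111
`mask` takes the values: 0 → 1 → 3 → 7 → 15 → 31

Answer: 31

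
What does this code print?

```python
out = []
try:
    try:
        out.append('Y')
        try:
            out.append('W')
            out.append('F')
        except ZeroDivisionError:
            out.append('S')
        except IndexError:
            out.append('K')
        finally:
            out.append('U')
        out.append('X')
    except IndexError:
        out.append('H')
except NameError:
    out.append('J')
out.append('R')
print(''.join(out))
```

Execution trace: 'Y' (try body) → 'W' (inner try body) → 'F' (inner try body, no exception) → 'U' (inner finally) → 'X' (try body, no exception) → 'R' (after the try/except). Output: YWFUXR

Answer: YWFUXR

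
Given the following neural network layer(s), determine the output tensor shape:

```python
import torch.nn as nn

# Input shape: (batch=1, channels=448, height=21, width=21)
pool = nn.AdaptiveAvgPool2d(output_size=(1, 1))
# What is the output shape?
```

Input: (1, 448, 21, 21) -> Output: (1, 448, 1, 1)

Answer: (1, 448, 1, 1)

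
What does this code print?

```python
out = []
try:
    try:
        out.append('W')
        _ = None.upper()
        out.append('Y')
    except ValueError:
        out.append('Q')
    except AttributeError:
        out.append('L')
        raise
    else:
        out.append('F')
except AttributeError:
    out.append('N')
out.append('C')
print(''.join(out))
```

Execution trace: 'W' (inner try body) → 'L' (inner except AttributeError) → 'N' (outer except AttributeError) → 'C' (after the try/except). Output: WLNC

Answer: WLNC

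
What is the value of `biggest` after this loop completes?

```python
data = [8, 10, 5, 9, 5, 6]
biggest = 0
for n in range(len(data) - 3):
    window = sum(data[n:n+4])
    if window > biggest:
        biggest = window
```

Max sum of 4-element window in [8, 10, 5, 9, 5, 6]
`biggest` takes the values: 0 → 32

Answer: 32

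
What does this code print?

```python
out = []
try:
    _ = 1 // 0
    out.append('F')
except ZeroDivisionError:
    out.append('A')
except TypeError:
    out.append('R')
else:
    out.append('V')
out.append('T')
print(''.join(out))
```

Execution trace: 'A' (except ZeroDivisionError) → 'T' (after the try/except). Output: AT

Answer: AT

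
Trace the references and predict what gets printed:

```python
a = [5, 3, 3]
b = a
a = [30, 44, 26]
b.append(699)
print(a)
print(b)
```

Key concept: rebinding vs mutation: a is rebound to a new list, b still points at the original.
Step by step:
`a = [5, 3, 3]` → a = [5, 3, 3]
`b = a` → b = [5, 3, 3] (same object as a)
`a = [30, 44, 26]` → a = [30, 44, 26]
`b.append(699)` → b = [5, 3, 3, 699]
`print(a)` → prints [30, 44, 26]
`print(b)` → prints [5, 3, 3, 699]

Answer:
[30, 44, 26]
[5, 3, 3, 699]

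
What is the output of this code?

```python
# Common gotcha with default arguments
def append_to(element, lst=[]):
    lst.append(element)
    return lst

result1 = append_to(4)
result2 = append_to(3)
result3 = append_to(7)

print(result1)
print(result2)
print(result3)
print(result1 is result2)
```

Key concept: mutable default argument gotcha.
Step by step:
`result1 = append_to(4)` → result1 = [4]
`result2 = append_to(3)` → result1 = [4, 3] (same object as result2); result2 = [4, 3] (same object as result1)
`result3 = append_to(7)` → result1 = [4, 3, 7] (same object as result2, result3); result2 = [4, 3, 7] (same object as result1, result3); result3 = [4, 3, 7] (same object as result1, result2)
`print(result1)` → prints [4, 3, 7]
`print(result2)` → prints [4, 3, 7]
`print(result3)` → prints [4, 3, 7]
`print(result1 is result2)` → prints True

Answer:
[4, 3, 7]
[4, 3, 7]
[4, 3, 7]
True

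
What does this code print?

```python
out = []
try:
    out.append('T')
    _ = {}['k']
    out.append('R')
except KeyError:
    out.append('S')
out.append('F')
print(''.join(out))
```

Execution trace: 'T' (try body) → 'S' (except KeyError) → 'F' (after the try/except). Output: TSF

Answer: TSF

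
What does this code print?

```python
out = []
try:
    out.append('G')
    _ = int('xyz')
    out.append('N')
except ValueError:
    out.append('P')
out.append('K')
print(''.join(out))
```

Execution trace: 'G' (try body) → 'P' (except ValueError) → 'K' (after the try/except). Output: GPK

Answer: GPK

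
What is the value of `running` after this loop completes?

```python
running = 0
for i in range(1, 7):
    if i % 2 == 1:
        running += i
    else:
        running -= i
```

Add odd, subtract even
`running` takes the values: 0 → 1 → -1 → 2 → -2 → 3 → -3

Answer: -3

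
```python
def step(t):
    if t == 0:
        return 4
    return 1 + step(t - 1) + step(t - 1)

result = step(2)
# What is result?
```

step(t) = 1 + 2·step(t-1), step(0)=4. Closed form: (4+1)·2^2 - 1 = 19.

Answer: 19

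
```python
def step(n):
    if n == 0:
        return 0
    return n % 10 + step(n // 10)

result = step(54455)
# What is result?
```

Sum of digits of 54455: 5 + 5 + 4 + 4 + 5 = 23

Answer: 23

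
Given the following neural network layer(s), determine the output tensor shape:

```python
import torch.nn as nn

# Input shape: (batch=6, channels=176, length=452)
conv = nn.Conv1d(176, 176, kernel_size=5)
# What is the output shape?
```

Input: (6, 176, 452) -> Output: (6, 176, 448)

Answer: (6, 176, 448)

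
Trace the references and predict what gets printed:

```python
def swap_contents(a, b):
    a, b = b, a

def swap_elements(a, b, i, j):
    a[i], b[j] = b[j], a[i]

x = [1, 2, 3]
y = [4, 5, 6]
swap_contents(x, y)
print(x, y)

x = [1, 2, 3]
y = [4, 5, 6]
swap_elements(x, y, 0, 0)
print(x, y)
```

Key concept: parameter rebinding vs mutation.
Step by step:
`x = [1, 2, 3]` → x = [1, 2, 3]
`y = [4, 5, 6]` → y = [4, 5, 6]
`swap_contents(x, y)` → no visible change to tracked variables
`print(x, y)` → prints [1, 2, 3] [4, 5, 6]
`x = [1, 2, 3]` → x = [1, 2, 3]
`y = [4, 5, 6]` → y = [4, 5, 6]
`swap_elements(x, y, 0, 0)` → x = [4, 2, 3]; y = [1, 5, 6]
`print(x, y)` → prints [4, 2, 3] [1, 5, 6]

Answer:
[1, 2, 3] [4, 5, 6]
[4, 2, 3] [1, 5, 6]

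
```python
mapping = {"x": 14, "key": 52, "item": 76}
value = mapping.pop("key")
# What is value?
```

Trace:
`mapping = {"x": 14, "key": 52, "item": 76}` → mapping = {'x': 14, 'key': 52, 'item': 76}
`value = mapping.pop("key")` → mapping = {'x': 14, 'item': 76}; value = 52
So value = 52

Answer: 52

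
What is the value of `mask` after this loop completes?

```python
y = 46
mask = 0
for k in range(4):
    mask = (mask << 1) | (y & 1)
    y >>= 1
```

Reverse lowest 4 bits of 46
`mask` takes the values: 0 → 1 → 3 → 7

Answer: 7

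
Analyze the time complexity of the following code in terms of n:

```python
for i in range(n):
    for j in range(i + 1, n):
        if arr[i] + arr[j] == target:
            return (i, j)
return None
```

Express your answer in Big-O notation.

This is Two sum brute force. Time complexity: O(n²).

Answer: O(n²)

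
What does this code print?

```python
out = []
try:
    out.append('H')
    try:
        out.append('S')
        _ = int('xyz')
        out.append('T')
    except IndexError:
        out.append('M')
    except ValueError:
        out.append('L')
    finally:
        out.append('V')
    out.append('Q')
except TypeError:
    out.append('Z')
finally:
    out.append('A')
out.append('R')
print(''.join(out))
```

Execution trace: 'H' (try body) → 'S' (inner try body) → 'L' (inner except ValueError) → 'V' (inner finally) → 'Q' (try body, no exception) → 'A' (finally) → 'R' (after the try/except). Output: HSLVQAR

Answer: HSLVQAR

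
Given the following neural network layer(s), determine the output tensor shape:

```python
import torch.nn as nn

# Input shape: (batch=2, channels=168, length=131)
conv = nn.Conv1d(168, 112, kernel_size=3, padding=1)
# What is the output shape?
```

Input: (2, 168, 131) -> Output: (2, 112, 131)

Answer: (2, 112, 131)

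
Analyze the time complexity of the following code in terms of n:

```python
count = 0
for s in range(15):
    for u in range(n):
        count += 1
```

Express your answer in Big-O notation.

Each loop level contributes: 1 × n. Multiplying the contributions gives O(n).

Answer: O(n)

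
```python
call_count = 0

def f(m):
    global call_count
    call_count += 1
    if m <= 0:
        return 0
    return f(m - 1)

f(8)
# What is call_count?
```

Linear recursion stepping by 1: 9 calls from m=8 down to ≤0.

Answer: 9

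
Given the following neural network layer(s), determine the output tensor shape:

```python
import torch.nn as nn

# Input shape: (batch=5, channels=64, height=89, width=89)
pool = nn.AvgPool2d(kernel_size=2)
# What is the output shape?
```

Input: (5, 64, 89, 89) -> Output: (5, 64, 44, 44)

Answer: (5, 64, 44, 44)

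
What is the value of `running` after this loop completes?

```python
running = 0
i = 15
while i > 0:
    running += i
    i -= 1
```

Sum 15 down to 1
`running` takes the values: 0 → 15 → 29 → 42 → 54 → 65 → 75 → 84 → 92 → 99 → 105 → 110 → 114 → 117 → 119 → 120

Answer: 120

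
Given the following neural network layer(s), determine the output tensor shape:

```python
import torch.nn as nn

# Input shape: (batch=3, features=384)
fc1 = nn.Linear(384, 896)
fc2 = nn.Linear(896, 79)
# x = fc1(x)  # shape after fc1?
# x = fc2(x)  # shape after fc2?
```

Input: (3, 384) -> after fc1: (3, 896) -> Output: (3, 79)

Answer: (3, 79)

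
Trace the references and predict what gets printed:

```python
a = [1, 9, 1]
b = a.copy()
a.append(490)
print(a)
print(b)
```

Key concept: list.copy() creates independent copy.
Step by step:
`a = [1, 9, 1]` → a = [1, 9, 1]
`b = a.copy()` → b = [1, 9, 1]
`a.append(490)` → a = [1, 9, 1, 490]
`print(a)` → prints [1, 9, 1, 490]
`print(b)` → prints [1, 9, 1]

Answer:
[1, 9, 1, 490]
[1, 9, 1]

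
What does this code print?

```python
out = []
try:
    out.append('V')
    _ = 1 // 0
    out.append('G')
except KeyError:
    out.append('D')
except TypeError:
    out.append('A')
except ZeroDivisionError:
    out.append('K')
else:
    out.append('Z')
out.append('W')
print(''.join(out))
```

Execution trace: 'V' (try body) → 'K' (except ZeroDivisionError) → 'W' (after the try/except). Output: VKW

Answer: VKW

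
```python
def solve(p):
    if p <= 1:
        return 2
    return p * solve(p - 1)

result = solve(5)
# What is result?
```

solve(5) = 5 * 4 * 3 * 2 * 2 = 240

Answer: 240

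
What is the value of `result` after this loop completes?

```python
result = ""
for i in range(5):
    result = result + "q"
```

Repeat 'q' 5 times
`result` takes the values: "" → "q" → "qq" → "qqq" → "qqqq" → "qqqqq"

Answer: "qqqqq"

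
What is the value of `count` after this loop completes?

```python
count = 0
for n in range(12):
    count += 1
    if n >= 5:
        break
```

Loop breaks when n reaches 5, count is 6
`count` takes the values: 0 → 1 → 2 → 3 → 4 → 5 → 6

Answer: 6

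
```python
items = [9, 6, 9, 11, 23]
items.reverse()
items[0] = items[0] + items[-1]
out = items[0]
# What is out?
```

Trace:
`items = [9, 6, 9, 11, 23]` → items = [9, 6, 9, 11, 23]
`items.reverse()` → items = [23, 11, 9, 6, 9]
`items[0] = items[0] + items[-1]` → items = [32, 11, 9, 6, 9]
`out = items[0]` → out = 32
So out = 32

Answer: 32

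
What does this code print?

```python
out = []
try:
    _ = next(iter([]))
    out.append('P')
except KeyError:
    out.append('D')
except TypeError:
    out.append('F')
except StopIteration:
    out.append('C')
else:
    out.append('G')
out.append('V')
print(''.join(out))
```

Execution trace: 'C' (except StopIteration) → 'V' (after the try/except). Output: CV

Answer: CV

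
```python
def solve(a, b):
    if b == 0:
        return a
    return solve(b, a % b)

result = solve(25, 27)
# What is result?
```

solve(25, 27) -> solve(27, 25) -> solve(25, 2) -> solve(2, 1) -> solve(1, 0) -> 1

Answer: 1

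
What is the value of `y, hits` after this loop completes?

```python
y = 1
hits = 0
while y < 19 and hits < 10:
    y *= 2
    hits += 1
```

Double until >= 19 or 10 iterations
`y, hits` takes the values: (1, 0) → (2, 0) → (2, 1) → (4, 1) → (4, 2) → (8, 2) → (8, 3) → (16, 3) → (16, 4) → (32, 4) → (32, 5)

Answer: 32, 5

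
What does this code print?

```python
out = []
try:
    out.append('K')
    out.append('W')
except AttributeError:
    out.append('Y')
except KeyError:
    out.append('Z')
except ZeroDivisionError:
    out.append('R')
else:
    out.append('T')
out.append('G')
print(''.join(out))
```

Execution trace: 'K' (try body) → 'W' (try body, no exception) → 'T' (else) → 'G' (after the try/except). Output: KWTG

Answer: KWTG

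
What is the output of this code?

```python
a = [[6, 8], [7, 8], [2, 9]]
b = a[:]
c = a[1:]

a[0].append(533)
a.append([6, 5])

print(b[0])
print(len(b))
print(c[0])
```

Key concept: slice with nested mutation.
Step by step:
`a = [[6, 8], [7, 8], [2, 9]]` → a = [[6, 8], [7, 8], [2, 9]]
`b = a[:]` → b = [[6, 8], [7, 8], [2, 9]]
`c = a[1:]` → c = [[7, 8], [2, 9]]
`a[0].append(533)` → a = [[6, 8, 533], [7, 8], [2, 9]]; b = [[6, 8, 533], [7, 8], [2, 9]]
`a.append([6, 5])` → a = [[6, 8, 533], [7, 8], [2, 9], [6, 5]]
`print(b[0])` → prints [6, 8, 533]
`print(len(b))` → prints 3
`print(c[0])` → prints [7, 8]

Answer:
[6, 8, 533]
3
[7, 8]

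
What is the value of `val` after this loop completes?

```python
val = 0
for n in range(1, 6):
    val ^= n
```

XOR of 1 to 5
`val` takes the values: 0 → 1 → 3 → 0 → 4 → 1

Answer: 1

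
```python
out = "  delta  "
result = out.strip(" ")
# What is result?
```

Trace:
`out = "  delta  "` → out = '  delta  '
`result = out.strip(" ")` → result = 'delta'
So result = 'delta'

Answer: 'delta'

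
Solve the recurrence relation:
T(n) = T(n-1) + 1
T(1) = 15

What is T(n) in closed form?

Unrolling: T(n) = T(1) + 1·(n-1) = 15 + 1(n-1) = n + 14.

Answer: T(n) = n + 14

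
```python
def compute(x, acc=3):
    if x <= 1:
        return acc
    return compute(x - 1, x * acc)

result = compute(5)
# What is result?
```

Accumulator trace (n, acc): (5, 3) -> (4, 15) -> (3, 60) -> (2, 180) -> (1, 360) -> return 360

Answer: 360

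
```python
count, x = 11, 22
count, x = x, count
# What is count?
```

Trace:
`count, x = 11, 22` → count = 11; x = 22
`count, x = x, count` → count = 22; x = 11
So count = 22

Answer: 22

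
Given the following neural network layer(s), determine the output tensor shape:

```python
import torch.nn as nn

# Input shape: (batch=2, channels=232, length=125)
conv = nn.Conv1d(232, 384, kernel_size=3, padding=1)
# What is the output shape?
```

Input: (2, 232, 125) -> Output: (2, 384, 125)

Answer: (2, 384, 125)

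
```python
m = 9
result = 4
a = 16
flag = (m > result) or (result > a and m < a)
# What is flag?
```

Trace:
`m = 9` → m = 9
`result = 4` → result = 4
`a = 16` → a = 16
`flag = (m > result) or (result > a and m < a)` → flag = True
So flag = True

Answer: True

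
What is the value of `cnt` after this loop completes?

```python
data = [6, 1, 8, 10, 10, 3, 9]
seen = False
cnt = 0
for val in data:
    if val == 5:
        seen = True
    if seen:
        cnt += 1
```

Count elements after first 5 in [6, 1, 8, 10, 10, 3, 9]
`cnt` takes the values: 0

Answer: 0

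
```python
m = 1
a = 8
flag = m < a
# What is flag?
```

Trace:
`m = 1` → m = 1
`a = 8` → a = 8
`flag = m < a` → flag = True
So flag = True

Answer: True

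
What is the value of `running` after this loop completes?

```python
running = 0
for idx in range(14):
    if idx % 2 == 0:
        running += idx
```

Sum of even numbers 0 to 13
`running` takes the values: 0 → 2 → 6 → 12 → 20 → 30 → 42

Answer: 42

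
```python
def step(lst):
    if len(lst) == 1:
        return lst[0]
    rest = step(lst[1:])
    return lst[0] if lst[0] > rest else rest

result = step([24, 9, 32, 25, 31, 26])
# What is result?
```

Recursive max over [24, 9, 32, 25, 31, 26] = 32

Answer: 32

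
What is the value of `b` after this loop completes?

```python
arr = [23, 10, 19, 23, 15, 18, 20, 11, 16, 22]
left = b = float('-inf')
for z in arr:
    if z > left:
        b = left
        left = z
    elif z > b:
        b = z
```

Second largest (with repeats) in [23, 10, 19, 23, 15, 18, 20, 11, 16, 22]
`b` takes the values: -inf → 10 → 19 → 23

Answer: 23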